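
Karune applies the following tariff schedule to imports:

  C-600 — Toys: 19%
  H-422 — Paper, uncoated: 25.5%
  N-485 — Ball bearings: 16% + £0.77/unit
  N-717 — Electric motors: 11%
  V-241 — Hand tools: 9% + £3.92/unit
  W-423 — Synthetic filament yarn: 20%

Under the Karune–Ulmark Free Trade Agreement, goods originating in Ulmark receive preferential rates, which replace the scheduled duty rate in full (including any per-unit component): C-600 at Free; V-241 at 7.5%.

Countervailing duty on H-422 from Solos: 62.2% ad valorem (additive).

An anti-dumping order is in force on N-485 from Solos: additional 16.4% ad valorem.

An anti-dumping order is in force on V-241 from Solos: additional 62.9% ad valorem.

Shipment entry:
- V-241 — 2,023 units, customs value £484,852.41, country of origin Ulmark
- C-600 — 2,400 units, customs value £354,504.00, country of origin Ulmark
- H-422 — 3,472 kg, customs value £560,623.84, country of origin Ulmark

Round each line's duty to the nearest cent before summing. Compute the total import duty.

Line 1 (V-241, Ulmark, 2,023 units, £484,852.41):
Base rate for V-241 is 9% + £3.92/unit.
Origin Ulmark qualifies under the Karune–Ulmark agreement and V-241 is covered: preferential rate 7.5% applies instead.
The additional-duty order on V-241 targets Solos, not Ulmark; it does not apply.
Duty = £484,852.41 × 7.5% = £36,363.93.
Line 2 (C-600, Ulmark, 2,400 units, £354,504.00):
Base rate for C-600 is 19%.
Origin Ulmark qualifies under the Karune–Ulmark agreement and C-600 is covered: preferential rate Free applies instead.
Duty = £354,504.00 × 0% = £0.00.
Line 3 (H-422, Ulmark, 3,472 kg, £560,623.84):
Base rate for H-422 is 25.5%.
Origin Ulmark is the FTA partner but H-422 is not on the preference list; base rate stands.
The additional-duty order on H-422 targets Solos, not Ulmark; it does not apply.
Duty = £560,623.84 × 25.5% = £142,959.08.
Total = £36,363.93 + £0.00 + £142,959.08 = £179,323.01.

£179,323.01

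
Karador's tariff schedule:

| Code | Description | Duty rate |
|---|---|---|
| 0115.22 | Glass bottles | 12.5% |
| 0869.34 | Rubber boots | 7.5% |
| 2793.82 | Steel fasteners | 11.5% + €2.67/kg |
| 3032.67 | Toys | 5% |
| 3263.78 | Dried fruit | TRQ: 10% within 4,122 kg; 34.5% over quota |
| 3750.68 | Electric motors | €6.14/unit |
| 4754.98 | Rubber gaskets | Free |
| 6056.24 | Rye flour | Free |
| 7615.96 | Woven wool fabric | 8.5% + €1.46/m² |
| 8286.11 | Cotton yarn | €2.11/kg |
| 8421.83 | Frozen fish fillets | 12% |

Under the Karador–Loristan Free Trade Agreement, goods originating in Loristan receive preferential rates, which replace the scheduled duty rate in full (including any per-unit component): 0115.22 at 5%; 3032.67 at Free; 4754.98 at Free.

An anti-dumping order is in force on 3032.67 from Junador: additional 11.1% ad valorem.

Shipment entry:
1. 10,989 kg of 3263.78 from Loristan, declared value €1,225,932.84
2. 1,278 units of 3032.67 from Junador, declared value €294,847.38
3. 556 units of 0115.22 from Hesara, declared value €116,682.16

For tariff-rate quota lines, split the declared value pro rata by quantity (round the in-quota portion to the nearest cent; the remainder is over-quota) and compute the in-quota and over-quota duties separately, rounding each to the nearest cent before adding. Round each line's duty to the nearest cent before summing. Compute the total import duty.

€372,339.20

Line 1 (3263.78, Loristan, 10,989 kg, €1,225,932.84):
Code 3263.78 is under a tariff-rate quota (threshold 4,122 kg). In-quota: 4,122 kg at 10%; over-quota: 6,867 kg at 34.5%.
Pro-rata value split: in-quota = €1,225,932.84 × 4,122/10,989 = €459,850.32; over-quota = €1,225,932.84 − €459,850.32 = €766,082.52.
In-quota duty = €459,850.32 × 10% = €45,985.03. Over-quota duty = €766,082.52 × 34.5% = €264,298.47.
Line duty = €45,985.03 + €264,298.47 = €310,283.50.
Line 2 (3032.67, Junador, 1,278 units, €294,847.38):
Base rate for 3032.67 is 5%.
3032.67 has an FTA preferential rate, but origin Junador is not Loristan; base rate stands.
Additional duty on 3032.67 from Junador: +11.1%. Applied ad valorem rate: 5% + 11.1% = 16.1%.
Duty = €294,847.38 × 16.1% = €47,470.43.
Line 3 (0115.22, Hesara, 556 units, €116,682.16):
Base rate for 0115.22 is 12.5%.
0115.22 has an FTA preferential rate, but origin Hesara is not Loristan; base rate stands.
Duty = €116,682.16 × 12.5% = €14,585.27.
Total = €310,283.50 + €47,470.43 + €14,585.27 = €372,339.20.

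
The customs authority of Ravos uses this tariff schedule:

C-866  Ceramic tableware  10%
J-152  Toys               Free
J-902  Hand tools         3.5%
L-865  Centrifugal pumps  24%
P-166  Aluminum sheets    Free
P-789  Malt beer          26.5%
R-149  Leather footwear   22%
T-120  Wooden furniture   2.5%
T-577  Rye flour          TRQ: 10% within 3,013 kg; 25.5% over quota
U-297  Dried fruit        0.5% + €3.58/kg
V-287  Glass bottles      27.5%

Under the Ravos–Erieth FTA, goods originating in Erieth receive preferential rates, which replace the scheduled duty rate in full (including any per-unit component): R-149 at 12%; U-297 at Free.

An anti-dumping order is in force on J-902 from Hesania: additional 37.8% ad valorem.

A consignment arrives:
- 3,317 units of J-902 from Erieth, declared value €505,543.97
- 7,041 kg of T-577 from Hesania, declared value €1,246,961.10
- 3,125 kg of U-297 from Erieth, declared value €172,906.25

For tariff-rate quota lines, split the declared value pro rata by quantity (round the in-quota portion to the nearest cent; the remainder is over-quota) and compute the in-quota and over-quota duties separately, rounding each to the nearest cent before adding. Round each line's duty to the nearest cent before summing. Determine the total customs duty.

Line 1 (J-902, Erieth, 3,317 units, €505,543.97):
Base rate for J-902 is 3.5%.
Origin Erieth is the FTA partner but J-902 is not on the preference list; base rate stands.
The additional-duty order on J-902 targets Hesania, not Erieth; it does not apply.
Duty = €505,543.97 × 3.5% = €17,694.04.
Line 2 (T-577, Hesania, 7,041 kg, €1,246,961.10):
Code T-577 is under a tariff-rate quota (threshold 3,013 kg). In-quota: 3,013 kg at 10%; over-quota: 4,028 kg at 25.5%.
Pro-rata value split: in-quota = €1,246,961.10 × 3,013/7,041 = €533,602.30; over-quota = €1,246,961.10 − €533,602.30 = €713,358.80.
In-quota duty = €533,602.30 × 10% = €53,360.23. Over-quota duty = €713,358.80 × 25.5% = €181,906.49.
Line duty = €53,360.23 + €181,906.49 = €235,266.72.
Line 3 (U-297, Erieth, 3,125 kg, €172,906.25):
Base rate for U-297 is 0.5% + €3.58/kg.
Origin Erieth qualifies under the Ravos–Erieth agreement and U-297 is covered: preferential rate Free applies instead.
Duty = €172,906.25 × 0% = €0.00.
Total = €17,694.04 + €235,266.72 + €0.00 = €252,960.76.

€252,960.76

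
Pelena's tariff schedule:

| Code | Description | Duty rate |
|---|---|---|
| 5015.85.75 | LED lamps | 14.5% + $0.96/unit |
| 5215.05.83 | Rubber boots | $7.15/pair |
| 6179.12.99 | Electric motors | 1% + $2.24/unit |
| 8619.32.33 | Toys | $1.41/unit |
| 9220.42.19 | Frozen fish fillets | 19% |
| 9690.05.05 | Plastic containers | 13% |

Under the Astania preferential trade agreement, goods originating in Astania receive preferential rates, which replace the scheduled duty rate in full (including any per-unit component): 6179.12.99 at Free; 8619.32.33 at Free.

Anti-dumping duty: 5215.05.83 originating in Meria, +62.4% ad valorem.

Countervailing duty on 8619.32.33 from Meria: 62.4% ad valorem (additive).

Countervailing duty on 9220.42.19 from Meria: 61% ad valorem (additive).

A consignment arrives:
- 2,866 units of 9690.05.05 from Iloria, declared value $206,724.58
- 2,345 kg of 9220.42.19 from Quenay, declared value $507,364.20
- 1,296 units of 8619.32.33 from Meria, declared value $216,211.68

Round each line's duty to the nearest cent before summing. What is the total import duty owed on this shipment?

Line 1 (9690.05.05, Iloria, 2,866 units, $206,724.58):
Base rate for 9690.05.05 is 13%.
Duty = $206,724.58 × 13% = $26,874.20.
Line 2 (9220.42.19, Quenay, 2,345 kg, $507,364.20):
Base rate for 9220.42.19 is 19%.
The additional-duty order on 9220.42.19 targets Meria, not Quenay; it does not apply.
Duty = $507,364.20 × 19% = $96,399.20.
Line 3 (8619.32.33, Meria, 1,296 units, $216,211.68):
Base rate for 8619.32.33 is $1.41/unit.
8619.32.33 has an FTA preferential rate, but origin Meria is not Astania; base rate stands.
Additional duty on 8619.32.33 from Meria: +62.4% ad valorem. Applied ad valorem rate = 62.4%.
Duty = $216,211.68 × 62.4% + 1,296 × $1.41 = $136,743.45.
Total = $26,874.20 + $96,399.20 + $136,743.45 = $260,016.85.

$260,016.85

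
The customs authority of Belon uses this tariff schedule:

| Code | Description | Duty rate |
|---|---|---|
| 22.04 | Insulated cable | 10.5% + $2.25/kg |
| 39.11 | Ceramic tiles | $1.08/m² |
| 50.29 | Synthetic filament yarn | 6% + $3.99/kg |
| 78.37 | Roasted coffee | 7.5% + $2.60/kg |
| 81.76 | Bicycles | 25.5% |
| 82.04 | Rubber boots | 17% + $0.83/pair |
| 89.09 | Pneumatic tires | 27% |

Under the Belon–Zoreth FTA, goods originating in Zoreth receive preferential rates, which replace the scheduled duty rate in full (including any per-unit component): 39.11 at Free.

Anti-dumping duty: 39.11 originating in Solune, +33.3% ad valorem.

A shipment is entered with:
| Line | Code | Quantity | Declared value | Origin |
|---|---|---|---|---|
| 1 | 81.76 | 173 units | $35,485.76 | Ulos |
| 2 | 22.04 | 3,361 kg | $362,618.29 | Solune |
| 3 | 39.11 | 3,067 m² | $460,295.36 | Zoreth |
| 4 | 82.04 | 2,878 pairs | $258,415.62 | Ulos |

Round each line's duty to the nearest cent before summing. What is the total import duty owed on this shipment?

Line 1 (81.76, Ulos, 173 units, $35,485.76):
Base rate for 81.76 is 25.5%.
Duty = $35,485.76 × 25.5% = $9,048.87.
Line 2 (22.04, Solune, 3,361 kg, $362,618.29):
Base rate for 22.04 is 10.5% + $2.25/kg.
Duty = $362,618.29 × 10.5% + 3,361 × $2.25 = $45,637.17.
Line 3 (39.11, Zoreth, 3,067 m², $460,295.36):
Base rate for 39.11 is $1.08/m².
Origin Zoreth qualifies under the Belon–Zoreth agreement and 39.11 is covered: preferential rate Free applies instead.
The additional-duty order on 39.11 targets Solune, not Zoreth; it does not apply.
Duty = $460,295.36 × 0% = $0.00.
Line 4 (82.04, Ulos, 2,878 pairs, $258,415.62):
Base rate for 82.04 is 17% + $0.83/pair.
Duty = $258,415.62 × 17% + 2,878 × $0.83 = $46,319.40.
Total = $9,048.87 + $45,637.17 + $0.00 + $46,319.40 = $101,005.44.

$101,005.44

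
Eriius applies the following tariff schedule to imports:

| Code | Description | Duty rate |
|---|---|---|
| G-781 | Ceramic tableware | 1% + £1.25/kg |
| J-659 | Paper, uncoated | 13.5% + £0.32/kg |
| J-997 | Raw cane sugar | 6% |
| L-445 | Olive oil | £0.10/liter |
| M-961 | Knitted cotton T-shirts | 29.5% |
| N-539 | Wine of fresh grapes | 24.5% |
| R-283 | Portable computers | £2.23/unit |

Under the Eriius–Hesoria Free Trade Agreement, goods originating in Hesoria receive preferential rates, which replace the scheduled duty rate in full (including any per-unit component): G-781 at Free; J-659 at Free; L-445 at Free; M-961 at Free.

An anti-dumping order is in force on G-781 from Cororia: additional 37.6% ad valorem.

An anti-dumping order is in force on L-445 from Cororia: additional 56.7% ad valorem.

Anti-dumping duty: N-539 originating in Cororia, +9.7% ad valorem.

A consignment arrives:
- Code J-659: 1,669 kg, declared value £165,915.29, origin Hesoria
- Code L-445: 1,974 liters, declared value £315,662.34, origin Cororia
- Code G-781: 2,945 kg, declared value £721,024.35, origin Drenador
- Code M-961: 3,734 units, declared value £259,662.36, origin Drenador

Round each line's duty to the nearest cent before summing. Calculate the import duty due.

£266,669.84

Line 1 (J-659, Hesoria, 1,669 kg, £165,915.29):
Base rate for J-659 is 13.5% + £0.32/kg.
Origin Hesoria qualifies under the Eriius–Hesoria agreement and J-659 is covered: preferential rate Free applies instead.
Duty = £165,915.29 × 0% = £0.00.
Line 2 (L-445, Cororia, 1,974 liters, £315,662.34):
Base rate for L-445 is £0.10/liter.
L-445 has an FTA preferential rate, but origin Cororia is not Hesoria; base rate stands.
Additional duty on L-445 from Cororia: +56.7% ad valorem. Applied ad valorem rate = 56.7%.
Duty = £315,662.34 × 56.7% + 1,974 × £0.10 = £179,177.95.
Line 3 (G-781, Drenador, 2,945 kg, £721,024.35):
Base rate for G-781 is 1% + £1.25/kg.
G-781 has an FTA preferential rate, but origin Drenador is not Hesoria; base rate stands.
The additional-duty order on G-781 targets Cororia, not Drenador; it does not apply.
Duty = £721,024.35 × 1% + 2,945 × £1.25 = £10,891.49.
Line 4 (M-961, Drenador, 3,734 units, £259,662.36):
Base rate for M-961 is 29.5%.
M-961 has an FTA preferential rate, but origin Drenador is not Hesoria; base rate stands.
Duty = £259,662.36 × 29.5% = £76,600.40.
Total = £0.00 + £179,177.95 + £10,891.49 + £76,600.40 = £266,669.84.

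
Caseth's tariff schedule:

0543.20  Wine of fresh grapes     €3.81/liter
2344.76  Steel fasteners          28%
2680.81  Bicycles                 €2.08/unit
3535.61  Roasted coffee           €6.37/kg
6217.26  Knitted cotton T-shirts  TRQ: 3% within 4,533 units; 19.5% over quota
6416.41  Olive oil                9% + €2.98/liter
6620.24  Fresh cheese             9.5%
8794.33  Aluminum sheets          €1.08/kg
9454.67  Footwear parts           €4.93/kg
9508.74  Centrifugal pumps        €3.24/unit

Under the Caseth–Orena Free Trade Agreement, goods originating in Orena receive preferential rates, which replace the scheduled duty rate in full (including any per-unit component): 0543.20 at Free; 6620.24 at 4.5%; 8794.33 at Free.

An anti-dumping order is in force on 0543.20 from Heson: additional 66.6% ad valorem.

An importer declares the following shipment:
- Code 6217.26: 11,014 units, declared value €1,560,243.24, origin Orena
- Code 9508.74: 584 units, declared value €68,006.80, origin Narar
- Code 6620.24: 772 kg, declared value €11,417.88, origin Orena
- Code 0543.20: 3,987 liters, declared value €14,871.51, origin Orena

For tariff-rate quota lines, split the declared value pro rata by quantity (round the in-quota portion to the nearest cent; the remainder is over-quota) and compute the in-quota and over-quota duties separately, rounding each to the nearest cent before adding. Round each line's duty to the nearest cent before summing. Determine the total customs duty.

€200,699.50

Line 1 (6217.26, Orena, 11,014 units, €1,560,243.24):
Code 6217.26 is under a tariff-rate quota (threshold 4,533 units). In-quota: 4,533 units at 3%; over-quota: 6,481 units at 19.5%.
Pro-rata value split: in-quota = €1,560,243.24 × 4,533/11,014 = €642,144.78; over-quota = €1,560,243.24 − €642,144.78 = €918,098.46.
In-quota duty = €642,144.78 × 3% = €19,264.34. Over-quota duty = €918,098.46 × 19.5% = €179,029.20.
Line duty = €19,264.34 + €179,029.20 = €198,293.54.
Line 2 (9508.74, Narar, 584 units, €68,006.80):
Base rate for 9508.74 is €3.24/unit.
Duty = 584 × €3.24 = €1,892.16.
Line 3 (6620.24, Orena, 772 kg, €11,417.88):
Base rate for 6620.24 is 9.5%.
Origin Orena qualifies under the Caseth–Orena agreement and 6620.24 is covered: preferential rate 4.5% applies instead.
Duty = €11,417.88 × 4.5% = €513.80.
Line 4 (0543.20, Orena, 3,987 liters, €14,871.51):
Base rate for 0543.20 is €3.81/liter.
Origin Orena qualifies under the Caseth–Orena agreement and 0543.20 is covered: preferential rate Free applies instead.
The additional-duty order on 0543.20 targets Heson, not Orena; it does not apply.
Duty = €14,871.51 × 0% = €0.00.
Total = €198,293.54 + €1,892.16 + €513.80 + €0.00 = €200,699.50.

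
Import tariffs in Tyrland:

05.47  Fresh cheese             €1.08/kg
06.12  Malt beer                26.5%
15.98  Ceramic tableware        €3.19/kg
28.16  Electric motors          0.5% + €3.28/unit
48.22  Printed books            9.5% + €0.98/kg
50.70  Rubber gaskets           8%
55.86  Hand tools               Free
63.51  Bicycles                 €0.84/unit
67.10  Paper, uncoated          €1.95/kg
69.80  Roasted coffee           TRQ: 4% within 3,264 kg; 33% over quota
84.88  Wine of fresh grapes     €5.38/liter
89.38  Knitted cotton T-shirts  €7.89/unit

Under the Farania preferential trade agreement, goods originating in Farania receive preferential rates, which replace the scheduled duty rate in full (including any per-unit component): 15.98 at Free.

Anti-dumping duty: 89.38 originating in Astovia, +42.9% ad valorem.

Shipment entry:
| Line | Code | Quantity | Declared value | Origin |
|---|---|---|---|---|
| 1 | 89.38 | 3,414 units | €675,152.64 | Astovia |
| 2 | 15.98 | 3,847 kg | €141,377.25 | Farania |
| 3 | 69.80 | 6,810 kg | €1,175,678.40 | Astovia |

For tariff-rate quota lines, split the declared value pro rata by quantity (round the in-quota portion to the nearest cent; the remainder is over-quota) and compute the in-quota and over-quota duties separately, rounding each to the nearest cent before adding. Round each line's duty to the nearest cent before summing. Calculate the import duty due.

€541,136.70

Line 1 (89.38, Astovia, 3,414 units, €675,152.64):
Base rate for 89.38 is €7.89/unit.
Additional duty on 89.38 from Astovia: +42.9% ad valorem. Applied ad valorem rate = 42.9%.
Duty = €675,152.64 × 42.9% + 3,414 × €7.89 = €316,576.94.
Line 2 (15.98, Farania, 3,847 kg, €141,377.25):
Base rate for 15.98 is €3.19/kg.
Origin Farania qualifies under the Tyrland–Farania agreement and 15.98 is covered: preferential rate Free applies instead.
Duty = €141,377.25 × 0% = €0.00.
Line 3 (69.80, Astovia, 6,810 kg, €1,175,678.40):
Code 69.80 is under a tariff-rate quota (threshold 3,264 kg). In-quota: 3,264 kg at 4%; over-quota: 3,546 kg at 33%.
Pro-rata value split: in-quota = €1,175,678.40 × 3,264/6,810 = €563,496.96; over-quota = €1,175,678.40 − €563,496.96 = €612,181.44.
In-quota duty = €563,496.96 × 4% = €22,539.88. Over-quota duty = €612,181.44 × 33% = €202,019.88.
Line duty = €22,539.88 + €202,019.88 = €224,559.76.
Total = €316,576.94 + €0.00 + €224,559.76 = €541,136.70.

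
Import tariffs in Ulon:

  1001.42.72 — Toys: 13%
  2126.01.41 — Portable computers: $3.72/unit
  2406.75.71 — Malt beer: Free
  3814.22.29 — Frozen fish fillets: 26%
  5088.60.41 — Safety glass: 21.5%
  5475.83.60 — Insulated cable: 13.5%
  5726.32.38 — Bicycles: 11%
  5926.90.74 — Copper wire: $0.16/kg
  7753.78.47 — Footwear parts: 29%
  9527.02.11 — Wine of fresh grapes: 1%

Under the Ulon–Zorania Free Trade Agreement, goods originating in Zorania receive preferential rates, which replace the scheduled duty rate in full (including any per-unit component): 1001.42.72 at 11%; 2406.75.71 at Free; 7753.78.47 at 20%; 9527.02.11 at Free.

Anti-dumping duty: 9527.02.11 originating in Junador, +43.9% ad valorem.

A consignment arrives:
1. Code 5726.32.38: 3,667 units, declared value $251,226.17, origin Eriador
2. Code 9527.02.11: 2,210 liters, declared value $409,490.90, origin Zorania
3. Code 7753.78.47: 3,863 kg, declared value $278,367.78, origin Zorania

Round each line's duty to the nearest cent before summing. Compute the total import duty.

$83,308.44

Line 1 (5726.32.38, Eriador, 3,667 units, $251,226.17):
Base rate for 5726.32.38 is 11%.
Duty = $251,226.17 × 11% = $27,634.88.
Line 2 (9527.02.11, Zorania, 2,210 liters, $409,490.90):
Base rate for 9527.02.11 is 1%.
Origin Zorania qualifies under the Ulon–Zorania agreement and 9527.02.11 is covered: preferential rate Free applies instead.
The additional-duty order on 9527.02.11 targets Junador, not Zorania; it does not apply.
Duty = $409,490.90 × 0% = $0.00.
Line 3 (7753.78.47, Zorania, 3,863 kg, $278,367.78):
Base rate for 7753.78.47 is 29%.
Origin Zorania qualifies under the Ulon–Zorania agreement and 7753.78.47 is covered: preferential rate 20% applies instead.
Duty = $278,367.78 × 20% = $55,673.56.
Total = $27,634.88 + $0.00 + $55,673.56 = $83,308.44.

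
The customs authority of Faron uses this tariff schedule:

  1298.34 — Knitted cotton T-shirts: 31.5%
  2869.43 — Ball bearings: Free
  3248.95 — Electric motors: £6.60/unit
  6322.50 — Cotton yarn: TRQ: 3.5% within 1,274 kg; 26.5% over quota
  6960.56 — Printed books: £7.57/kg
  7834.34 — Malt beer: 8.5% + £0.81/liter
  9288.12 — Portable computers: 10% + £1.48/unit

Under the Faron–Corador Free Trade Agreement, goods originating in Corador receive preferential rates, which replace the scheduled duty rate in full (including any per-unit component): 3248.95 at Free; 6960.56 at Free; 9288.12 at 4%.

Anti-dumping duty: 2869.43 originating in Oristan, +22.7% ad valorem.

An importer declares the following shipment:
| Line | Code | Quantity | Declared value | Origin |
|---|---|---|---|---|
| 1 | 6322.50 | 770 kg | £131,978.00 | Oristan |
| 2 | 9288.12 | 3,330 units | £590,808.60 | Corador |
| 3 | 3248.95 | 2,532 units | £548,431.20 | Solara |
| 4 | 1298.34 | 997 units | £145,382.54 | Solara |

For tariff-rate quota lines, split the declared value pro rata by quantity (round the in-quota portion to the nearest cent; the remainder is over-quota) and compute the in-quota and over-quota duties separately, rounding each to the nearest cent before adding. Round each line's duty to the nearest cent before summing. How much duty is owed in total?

Line 1 (6322.50, Oristan, 770 kg, £131,978.00):
Code 6322.50 is under a tariff-rate quota (threshold 1,274 kg). Quantity 770 kg is within the quota, so the in-quota rate 3.5% applies to the full value.
Duty = £131,978.00 × 3.5% = £4,619.23.
Line 2 (9288.12, Corador, 3,330 units, £590,808.60):
Base rate for 9288.12 is 10% + £1.48/unit.
Origin Corador qualifies under the Faron–Corador agreement and 9288.12 is covered: preferential rate 4% applies instead.
Duty = £590,808.60 × 4% = £23,632.34.
Line 3 (3248.95, Solara, 2,532 units, £548,431.20):
Base rate for 3248.95 is £6.60/unit.
3248.95 has an FTA preferential rate, but origin Solara is not Corador; base rate stands.
Duty = 2,532 × £6.60 = £16,711.20.
Line 4 (1298.34, Solara, 997 units, £145,382.54):
Base rate for 1298.34 is 31.5%.
Duty = £145,382.54 × 31.5% = £45,795.50.
Total = £4,619.23 + £23,632.34 + £16,711.20 + £45,795.50 = £90,758.27.

£90,758.27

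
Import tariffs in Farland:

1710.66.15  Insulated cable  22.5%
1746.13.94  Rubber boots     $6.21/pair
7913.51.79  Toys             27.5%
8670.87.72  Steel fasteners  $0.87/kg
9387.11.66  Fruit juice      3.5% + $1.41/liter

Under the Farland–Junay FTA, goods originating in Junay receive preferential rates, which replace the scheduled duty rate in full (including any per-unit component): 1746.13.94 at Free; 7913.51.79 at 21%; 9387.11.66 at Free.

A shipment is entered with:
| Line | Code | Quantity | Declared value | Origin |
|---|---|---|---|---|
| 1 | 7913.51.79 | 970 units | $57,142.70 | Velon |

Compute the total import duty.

Line 1 (7913.51.79, Velon, 970 units, $57,142.70):
Base rate for 7913.51.79 is 27.5%.
7913.51.79 has an FTA preferential rate, but origin Velon is not Junay; base rate stands.
Duty = $57,142.70 × 27.5% = $15,714.24.

$15,714.24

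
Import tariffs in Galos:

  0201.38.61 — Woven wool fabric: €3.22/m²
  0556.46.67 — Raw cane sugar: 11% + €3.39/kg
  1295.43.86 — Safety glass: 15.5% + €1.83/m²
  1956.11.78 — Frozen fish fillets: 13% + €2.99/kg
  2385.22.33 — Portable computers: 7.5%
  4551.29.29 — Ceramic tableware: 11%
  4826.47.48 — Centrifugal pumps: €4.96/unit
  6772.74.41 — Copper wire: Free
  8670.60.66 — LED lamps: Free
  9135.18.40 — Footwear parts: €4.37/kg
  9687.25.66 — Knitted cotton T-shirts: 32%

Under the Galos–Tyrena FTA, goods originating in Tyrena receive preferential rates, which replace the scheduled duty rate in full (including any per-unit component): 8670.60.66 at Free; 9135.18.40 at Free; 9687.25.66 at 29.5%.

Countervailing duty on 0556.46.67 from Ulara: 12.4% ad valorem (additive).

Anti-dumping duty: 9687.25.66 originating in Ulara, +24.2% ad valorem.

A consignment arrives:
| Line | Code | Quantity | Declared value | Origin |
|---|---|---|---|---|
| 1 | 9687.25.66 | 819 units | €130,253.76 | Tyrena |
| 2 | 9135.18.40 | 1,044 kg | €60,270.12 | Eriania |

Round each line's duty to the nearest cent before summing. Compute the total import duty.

Line 1 (9687.25.66, Tyrena, 819 units, €130,253.76):
Base rate for 9687.25.66 is 32%.
Origin Tyrena qualifies under the Galos–Tyrena agreement and 9687.25.66 is covered: preferential rate 29.5% applies instead.
The additional-duty order on 9687.25.66 targets Ulara, not Tyrena; it does not apply.
Duty = €130,253.76 × 29.5% = €38,424.86.
Line 2 (9135.18.40, Eriania, 1,044 kg, €60,270.12):
Base rate for 9135.18.40 is €4.37/kg.
9135.18.40 has an FTA preferential rate, but origin Eriania is not Tyrena; base rate stands.
Duty = 1,044 × €4.37 = €4,562.28.
Total = €38,424.86 + €4,562.28 = €42,987.14.

€42,987.14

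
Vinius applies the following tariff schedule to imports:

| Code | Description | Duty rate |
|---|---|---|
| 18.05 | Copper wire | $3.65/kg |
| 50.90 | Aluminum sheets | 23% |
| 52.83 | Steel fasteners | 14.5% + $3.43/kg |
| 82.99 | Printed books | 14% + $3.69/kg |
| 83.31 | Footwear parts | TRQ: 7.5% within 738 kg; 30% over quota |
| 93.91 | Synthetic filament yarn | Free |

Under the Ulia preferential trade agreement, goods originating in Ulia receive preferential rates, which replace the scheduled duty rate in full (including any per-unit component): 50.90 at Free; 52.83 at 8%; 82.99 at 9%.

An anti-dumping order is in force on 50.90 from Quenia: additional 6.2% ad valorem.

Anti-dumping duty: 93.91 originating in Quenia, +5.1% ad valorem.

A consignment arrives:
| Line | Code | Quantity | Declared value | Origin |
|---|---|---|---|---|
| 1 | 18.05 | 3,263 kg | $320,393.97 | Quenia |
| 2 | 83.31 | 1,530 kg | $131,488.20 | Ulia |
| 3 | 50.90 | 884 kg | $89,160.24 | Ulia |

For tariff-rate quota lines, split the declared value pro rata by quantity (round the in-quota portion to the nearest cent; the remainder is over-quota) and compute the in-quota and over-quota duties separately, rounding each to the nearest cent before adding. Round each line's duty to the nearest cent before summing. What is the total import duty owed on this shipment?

$37,086.07

Line 1 (18.05, Quenia, 3,263 kg, $320,393.97):
Base rate for 18.05 is $3.65/kg.
Duty = 3,263 × $3.65 = $11,909.95.
Line 2 (83.31, Ulia, 1,530 kg, $131,488.20):
Code 83.31 is under a tariff-rate quota (threshold 738 kg). In-quota: 738 kg at 7.5%; over-quota: 792 kg at 30%.
Pro-rata value split: in-quota = $131,488.20 × 738/1,530 = $63,423.72; over-quota = $131,488.20 − $63,423.72 = $68,064.48.
In-quota duty = $63,423.72 × 7.5% = $4,756.78. Over-quota duty = $68,064.48 × 30% = $20,419.34.
Line duty = $4,756.78 + $20,419.34 = $25,176.12.
Line 3 (50.90, Ulia, 884 kg, $89,160.24):
Base rate for 50.90 is 23%.
Origin Ulia qualifies under the Vinius–Ulia agreement and 50.90 is covered: preferential rate Free applies instead.
The additional-duty order on 50.90 targets Quenia, not Ulia; it does not apply.
Duty = $89,160.24 × 0% = $0.00.
Total = $11,909.95 + $25,176.12 + $0.00 = $37,086.07.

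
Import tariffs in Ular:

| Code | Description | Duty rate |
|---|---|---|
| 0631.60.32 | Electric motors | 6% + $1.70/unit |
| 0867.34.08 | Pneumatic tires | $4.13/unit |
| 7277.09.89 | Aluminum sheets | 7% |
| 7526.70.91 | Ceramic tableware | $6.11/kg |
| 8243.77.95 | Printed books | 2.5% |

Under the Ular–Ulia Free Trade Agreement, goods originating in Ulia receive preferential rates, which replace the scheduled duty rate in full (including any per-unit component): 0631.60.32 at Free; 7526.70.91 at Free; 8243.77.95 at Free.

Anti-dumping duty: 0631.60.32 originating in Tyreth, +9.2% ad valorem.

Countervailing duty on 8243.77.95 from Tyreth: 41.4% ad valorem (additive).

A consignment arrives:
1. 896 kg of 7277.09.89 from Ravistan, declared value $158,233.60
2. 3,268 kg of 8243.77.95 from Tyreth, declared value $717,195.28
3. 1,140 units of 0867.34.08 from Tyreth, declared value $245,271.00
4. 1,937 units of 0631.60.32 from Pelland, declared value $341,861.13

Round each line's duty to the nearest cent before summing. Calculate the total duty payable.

Line 1 (7277.09.89, Ravistan, 896 kg, $158,233.60):
Base rate for 7277.09.89 is 7%.
Duty = $158,233.60 × 7% = $11,076.35.
Line 2 (8243.77.95, Tyreth, 3,268 kg, $717,195.28):
Base rate for 8243.77.95 is 2.5%.
8243.77.95 has an FTA preferential rate, but origin Tyreth is not Ulia; base rate stands.
Additional duty on 8243.77.95 from Tyreth: +41.4%. Applied ad valorem rate: 2.5% + 41.4% = 43.9%.
Duty = $717,195.28 × 43.9% = $314,848.73.
Line 3 (0867.34.08, Tyreth, 1,140 units, $245,271.00):
Base rate for 0867.34.08 is $4.13/unit.
Duty = 1,140 × $4.13 = $4,708.20.
Line 4 (0631.60.32, Pelland, 1,937 units, $341,861.13):
Base rate for 0631.60.32 is 6% + $1.70/unit.
0631.60.32 has an FTA preferential rate, but origin Pelland is not Ulia; base rate stands.
The additional-duty order on 0631.60.32 targets Tyreth, not Pelland; it does not apply.
Duty = $341,861.13 × 6% + 1,937 × $1.70 = $23,804.57.
Total = $11,076.35 + $314,848.73 + $4,708.20 + $23,804.57 = $354,437.85.

$354,437.85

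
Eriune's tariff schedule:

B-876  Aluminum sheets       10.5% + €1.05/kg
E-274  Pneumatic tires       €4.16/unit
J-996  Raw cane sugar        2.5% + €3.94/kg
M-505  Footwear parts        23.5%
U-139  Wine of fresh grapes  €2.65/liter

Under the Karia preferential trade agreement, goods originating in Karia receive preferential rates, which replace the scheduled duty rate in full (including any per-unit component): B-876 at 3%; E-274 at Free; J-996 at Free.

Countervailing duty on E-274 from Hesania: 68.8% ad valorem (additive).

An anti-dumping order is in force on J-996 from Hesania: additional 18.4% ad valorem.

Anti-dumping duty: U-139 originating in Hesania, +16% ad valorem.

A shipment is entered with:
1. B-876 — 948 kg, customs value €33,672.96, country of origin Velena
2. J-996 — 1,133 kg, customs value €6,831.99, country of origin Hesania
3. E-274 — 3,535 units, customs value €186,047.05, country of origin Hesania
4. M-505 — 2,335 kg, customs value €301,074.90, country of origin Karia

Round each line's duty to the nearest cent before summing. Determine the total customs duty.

€223,881.54

Line 1 (B-876, Velena, 948 kg, €33,672.96):
Base rate for B-876 is 10.5% + €1.05/kg.
B-876 has an FTA preferential rate, but origin Velena is not Karia; base rate stands.
Duty = €33,672.96 × 10.5% + 948 × €1.05 = €4,531.06.
Line 2 (J-996, Hesania, 1,133 kg, €6,831.99):
Base rate for J-996 is 2.5% + €3.94/kg.
J-996 has an FTA preferential rate, but origin Hesania is not Karia; base rate stands.
Additional duty on J-996 from Hesania: +18.4%. Applied ad valorem rate: 2.5% + 18.4% = 20.9%.
Duty = €6,831.99 × 20.9% + 1,133 × €3.94 = €5,891.91.
Line 3 (E-274, Hesania, 3,535 units, €186,047.05):
Base rate for E-274 is €4.16/unit.
E-274 has an FTA preferential rate, but origin Hesania is not Karia; base rate stands.
Additional duty on E-274 from Hesania: +68.8% ad valorem. Applied ad valorem rate = 68.8%.
Duty = €186,047.05 × 68.8% + 3,535 × €4.16 = €142,705.97.
Line 4 (M-505, Karia, 2,335 kg, €301,074.90):
Base rate for M-505 is 23.5%.
Origin Karia is the FTA partner but M-505 is not on the preference list; base rate stands.
Duty = €301,074.90 × 23.5% = €70,752.60.
Total = €4,531.06 + €5,891.91 + €142,705.97 + €70,752.60 = €223,881.54.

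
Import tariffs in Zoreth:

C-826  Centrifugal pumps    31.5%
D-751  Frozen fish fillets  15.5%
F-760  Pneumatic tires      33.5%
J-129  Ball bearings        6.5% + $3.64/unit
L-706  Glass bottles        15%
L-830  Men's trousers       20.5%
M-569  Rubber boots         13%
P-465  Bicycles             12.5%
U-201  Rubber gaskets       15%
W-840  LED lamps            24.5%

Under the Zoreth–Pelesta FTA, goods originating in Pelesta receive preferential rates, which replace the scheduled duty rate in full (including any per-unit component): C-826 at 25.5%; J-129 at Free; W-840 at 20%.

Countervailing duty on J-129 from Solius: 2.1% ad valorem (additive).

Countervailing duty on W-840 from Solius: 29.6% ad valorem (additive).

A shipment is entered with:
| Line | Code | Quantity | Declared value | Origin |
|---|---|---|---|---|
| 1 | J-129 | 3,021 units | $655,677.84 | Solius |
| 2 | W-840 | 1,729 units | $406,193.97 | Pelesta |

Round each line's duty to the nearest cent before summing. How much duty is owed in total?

Line 1 (J-129, Solius, 3,021 units, $655,677.84):
Base rate for J-129 is 6.5% + $3.64/unit.
J-129 has an FTA preferential rate, but origin Solius is not Pelesta; base rate stands.
Additional duty on J-129 from Solius: +2.1%. Applied ad valorem rate: 6.5% + 2.1% = 8.6%.
Duty = $655,677.84 × 8.6% + 3,021 × $3.64 = $67,384.73.
Line 2 (W-840, Pelesta, 1,729 units, $406,193.97):
Base rate for W-840 is 24.5%.
Origin Pelesta qualifies under the Zoreth–Pelesta agreement and W-840 is covered: preferential rate 20% applies instead.
The additional-duty order on W-840 targets Solius, not Pelesta; it does not apply.
Duty = $406,193.97 × 20% = $81,238.79.
Total = $67,384.73 + $81,238.79 = $148,623.52.

$148,623.52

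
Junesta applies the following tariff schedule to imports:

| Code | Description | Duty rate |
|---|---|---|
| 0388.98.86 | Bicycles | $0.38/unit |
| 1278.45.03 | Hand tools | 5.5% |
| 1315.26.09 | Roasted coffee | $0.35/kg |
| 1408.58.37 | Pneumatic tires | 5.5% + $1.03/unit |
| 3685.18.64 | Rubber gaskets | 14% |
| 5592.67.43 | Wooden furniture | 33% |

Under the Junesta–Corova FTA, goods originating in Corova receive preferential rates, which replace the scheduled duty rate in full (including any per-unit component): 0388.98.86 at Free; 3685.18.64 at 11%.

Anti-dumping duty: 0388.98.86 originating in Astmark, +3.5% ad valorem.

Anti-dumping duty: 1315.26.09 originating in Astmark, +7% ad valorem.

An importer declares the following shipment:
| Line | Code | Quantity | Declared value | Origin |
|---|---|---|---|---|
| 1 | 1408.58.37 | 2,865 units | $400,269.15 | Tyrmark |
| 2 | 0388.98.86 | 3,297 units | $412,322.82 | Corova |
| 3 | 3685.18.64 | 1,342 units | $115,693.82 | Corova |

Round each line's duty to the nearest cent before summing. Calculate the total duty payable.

$37,692.07

Line 1 (1408.58.37, Tyrmark, 2,865 units, $400,269.15):
Base rate for 1408.58.37 is 5.5% + $1.03/unit.
Duty = $400,269.15 × 5.5% + 2,865 × $1.03 = $24,965.75.
Line 2 (0388.98.86, Corova, 3,297 units, $412,322.82):
Base rate for 0388.98.86 is $0.38/unit.
Origin Corova qualifies under the Junesta–Corova agreement and 0388.98.86 is covered: preferential rate Free applies instead.
The additional-duty order on 0388.98.86 targets Astmark, not Corova; it does not apply.
Duty = $412,322.82 × 0% = $0.00.
Line 3 (3685.18.64, Corova, 1,342 units, $115,693.82):
Base rate for 3685.18.64 is 14%.
Origin Corova qualifies under the Junesta–Corova agreement and 3685.18.64 is covered: preferential rate 11% applies instead.
Duty = $115,693.82 × 11% = $12,726.32.
Total = $24,965.75 + $0.00 + $12,726.32 = $37,692.07.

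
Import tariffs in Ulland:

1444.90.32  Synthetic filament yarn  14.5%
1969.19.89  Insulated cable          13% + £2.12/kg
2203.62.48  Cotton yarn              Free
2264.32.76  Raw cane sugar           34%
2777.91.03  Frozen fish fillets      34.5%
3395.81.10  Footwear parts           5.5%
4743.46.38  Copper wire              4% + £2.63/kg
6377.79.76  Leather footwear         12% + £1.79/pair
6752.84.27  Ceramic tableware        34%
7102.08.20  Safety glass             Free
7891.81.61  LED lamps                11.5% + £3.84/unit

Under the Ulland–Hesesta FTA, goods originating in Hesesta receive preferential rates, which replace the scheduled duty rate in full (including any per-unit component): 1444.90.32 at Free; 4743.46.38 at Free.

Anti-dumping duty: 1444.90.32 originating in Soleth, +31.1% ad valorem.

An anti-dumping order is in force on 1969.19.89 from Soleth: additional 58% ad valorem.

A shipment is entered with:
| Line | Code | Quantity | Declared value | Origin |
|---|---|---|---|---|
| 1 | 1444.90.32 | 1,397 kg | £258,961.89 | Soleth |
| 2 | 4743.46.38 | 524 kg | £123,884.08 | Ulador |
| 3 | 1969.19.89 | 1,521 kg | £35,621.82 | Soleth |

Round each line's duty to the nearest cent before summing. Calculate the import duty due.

Line 1 (1444.90.32, Soleth, 1,397 kg, £258,961.89):
Base rate for 1444.90.32 is 14.5%.
1444.90.32 has an FTA preferential rate, but origin Soleth is not Hesesta; base rate stands.
Additional duty on 1444.90.32 from Soleth: +31.1%. Applied ad valorem rate: 14.5% + 31.1% = 45.6%.
Duty = £258,961.89 × 45.6% = £118,086.62.
Line 2 (4743.46.38, Ulador, 524 kg, £123,884.08):
Base rate for 4743.46.38 is 4% + £2.63/kg.
4743.46.38 has an FTA preferential rate, but origin Ulador is not Hesesta; base rate stands.
Duty = £123,884.08 × 4% + 524 × £2.63 = £6,333.48.
Line 3 (1969.19.89, Soleth, 1,521 kg, £35,621.82):
Base rate for 1969.19.89 is 13% + £2.12/kg.
Additional duty on 1969.19.89 from Soleth: +58%. Applied ad valorem rate: 13% + 58% = 71%.
Duty = £35,621.82 × 71% + 1,521 × £2.12 = £28,516.01.
Total = £118,086.62 + £6,333.48 + £28,516.01 = £152,936.11.

£152,936.11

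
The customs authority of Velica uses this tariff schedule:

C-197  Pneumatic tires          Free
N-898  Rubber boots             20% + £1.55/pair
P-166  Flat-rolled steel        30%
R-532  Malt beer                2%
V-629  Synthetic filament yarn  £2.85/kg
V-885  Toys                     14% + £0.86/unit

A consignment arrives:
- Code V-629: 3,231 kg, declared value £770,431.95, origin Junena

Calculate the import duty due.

£9,208.35

Line 1 (V-629, Junena, 3,231 kg, £770,431.95):
Base rate for V-629 is £2.85/kg.
Duty = 3,231 × £2.85 = £9,208.35.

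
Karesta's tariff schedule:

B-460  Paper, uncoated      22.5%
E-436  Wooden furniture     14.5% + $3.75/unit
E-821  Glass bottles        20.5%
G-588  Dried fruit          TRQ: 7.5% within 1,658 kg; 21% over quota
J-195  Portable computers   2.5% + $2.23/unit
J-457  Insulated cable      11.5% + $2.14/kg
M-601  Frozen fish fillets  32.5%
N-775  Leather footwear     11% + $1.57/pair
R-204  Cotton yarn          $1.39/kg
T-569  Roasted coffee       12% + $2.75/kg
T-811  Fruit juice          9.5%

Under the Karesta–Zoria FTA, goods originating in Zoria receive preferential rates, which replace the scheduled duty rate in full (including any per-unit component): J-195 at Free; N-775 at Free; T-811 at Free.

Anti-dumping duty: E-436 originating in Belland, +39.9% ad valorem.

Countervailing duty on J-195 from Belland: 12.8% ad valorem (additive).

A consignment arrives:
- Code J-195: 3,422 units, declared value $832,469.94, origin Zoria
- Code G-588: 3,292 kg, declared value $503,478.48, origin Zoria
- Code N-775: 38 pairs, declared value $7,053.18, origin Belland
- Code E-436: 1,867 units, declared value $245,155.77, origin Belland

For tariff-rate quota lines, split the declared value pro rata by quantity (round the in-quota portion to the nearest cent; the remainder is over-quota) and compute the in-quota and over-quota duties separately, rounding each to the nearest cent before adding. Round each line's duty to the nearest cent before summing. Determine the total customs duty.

$212,699.42

Line 1 (J-195, Zoria, 3,422 units, $832,469.94):
Base rate for J-195 is 2.5% + $2.23/unit.
Origin Zoria qualifies under the Karesta–Zoria agreement and J-195 is covered: preferential rate Free applies instead.
The additional-duty order on J-195 targets Belland, not Zoria; it does not apply.
Duty = $832,469.94 × 0% = $0.00.
Line 2 (G-588, Zoria, 3,292 kg, $503,478.48):
Code G-588 is under a tariff-rate quota (threshold 1,658 kg). In-quota: 1,658 kg at 7.5%; over-quota: 1,634 kg at 21%.
Pro-rata value split: in-quota = $503,478.48 × 1,658/3,292 = $253,574.52; over-quota = $503,478.48 − $253,574.52 = $249,903.96.
In-quota duty = $253,574.52 × 7.5% = $19,018.09. Over-quota duty = $249,903.96 × 21% = $52,479.83.
Line duty = $19,018.09 + $52,479.83 = $71,497.92.
Line 3 (N-775, Belland, 38 pairs, $7,053.18):
Base rate for N-775 is 11% + $1.57/pair.
N-775 has an FTA preferential rate, but origin Belland is not Zoria; base rate stands.
Duty = $7,053.18 × 11% + 38 × $1.57 = $835.51.
Line 4 (E-436, Belland, 1,867 units, $245,155.77):
Base rate for E-436 is 14.5% + $3.75/unit.
Additional duty on E-436 from Belland: +39.9%. Applied ad valorem rate: 14.5% + 39.9% = 54.4%.
Duty = $245,155.77 × 54.4% + 1,867 × $3.75 = $140,365.99.
Total = $0.00 + $71,497.92 + $835.51 + $140,365.99 = $212,699.42.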